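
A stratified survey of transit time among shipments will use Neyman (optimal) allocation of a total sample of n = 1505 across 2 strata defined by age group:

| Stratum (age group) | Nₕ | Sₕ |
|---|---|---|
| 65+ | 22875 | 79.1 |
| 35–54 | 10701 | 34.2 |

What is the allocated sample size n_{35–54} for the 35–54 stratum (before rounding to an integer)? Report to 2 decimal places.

253.19

Neyman allocation: nₕ = n·NₕSₕ / Σⱼ NⱼSⱼ.
Σ NⱼSⱼ = 22875·79.1 + 10701·34.2 = 2.1753867 × 10^6.
n_{35–54} = 1505·10701·34.2 / (2.1753867 × 10^6) = 253.19.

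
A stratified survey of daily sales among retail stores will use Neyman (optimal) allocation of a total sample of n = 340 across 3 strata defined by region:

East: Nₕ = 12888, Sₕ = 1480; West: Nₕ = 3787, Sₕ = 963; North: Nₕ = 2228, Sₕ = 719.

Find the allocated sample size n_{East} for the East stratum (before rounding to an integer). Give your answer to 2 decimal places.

Neyman allocation: nₕ = n·NₕSₕ / Σⱼ NⱼSⱼ.
Σ NⱼSⱼ = 12888·1480 + 3787·963 + 2228·719 = 2.4323053 × 10^7.
n_{East} = 340·12888·1480 / (2.4323053 × 10^7) = 266.63.

266.63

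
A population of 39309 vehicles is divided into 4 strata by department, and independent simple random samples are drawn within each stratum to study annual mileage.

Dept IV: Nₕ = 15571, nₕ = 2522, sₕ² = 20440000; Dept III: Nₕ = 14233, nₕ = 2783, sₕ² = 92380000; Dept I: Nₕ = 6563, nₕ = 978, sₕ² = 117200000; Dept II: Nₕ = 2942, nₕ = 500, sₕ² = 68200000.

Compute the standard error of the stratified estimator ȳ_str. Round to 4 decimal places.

Var(ȳ_str) = Σₕ Wₕ²(1 − fₕ)sₕ²/nₕ with Wₕ = Nₕ/N, N = 39309.
Dept IV: Wₕ = 0.39611794; term = 0.39611794²·(1 − 0.16196776)·20440000/2522 = 1065.726.
Dept III: Wₕ = 0.36207993; term = 0.36207993²·(1 − 0.19553151)·92380000/2783 = 3500.9241.
Dept I: Wₕ = 0.16695922; term = 0.16695922²·(1 − 0.14901722)·117200000/978 = 2842.6955.
Dept II: Wₕ = 0.07484291; term = 0.07484291²·(1 − 0.16995241)·68200000/500 = 634.189.
Sum = 8043.5346.
SE = √(8043.5346) = 89.6858.

89.6858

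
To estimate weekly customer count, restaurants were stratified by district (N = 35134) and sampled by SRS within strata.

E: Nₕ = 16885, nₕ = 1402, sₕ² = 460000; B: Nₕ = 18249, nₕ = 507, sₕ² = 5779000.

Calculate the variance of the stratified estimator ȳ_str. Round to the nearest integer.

Var(ȳ_str) = Σₕ Wₕ²(1 − fₕ)sₕ²/nₕ with Wₕ = Nₕ/N, N = 35134.
E: Wₕ = 0.48058860; term = 0.48058860²·(1 − 0.08303228)·460000/1402 = 69.488159.
B: Wₕ = 0.51941140; term = 0.51941140²·(1 − 0.02778234)·5779000/507 = 2989.7246.
Sum = 3059.2128.

3059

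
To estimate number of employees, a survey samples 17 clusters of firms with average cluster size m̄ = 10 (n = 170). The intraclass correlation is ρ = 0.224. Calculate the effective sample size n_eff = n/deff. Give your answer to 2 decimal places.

56.37

deff = 1 + (10 − 1)·0.224 = 1 + 2.016 = 3.016.
n_eff = 170 / 3.016 = 56.37.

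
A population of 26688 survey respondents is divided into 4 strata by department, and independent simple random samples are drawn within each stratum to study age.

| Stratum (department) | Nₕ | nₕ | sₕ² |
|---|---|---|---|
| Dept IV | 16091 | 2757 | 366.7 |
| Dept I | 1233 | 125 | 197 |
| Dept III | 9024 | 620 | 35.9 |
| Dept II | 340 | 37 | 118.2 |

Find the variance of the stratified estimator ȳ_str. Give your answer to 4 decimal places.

0.0497

Var(ȳ_str) = Σₕ Wₕ²(1 − fₕ)sₕ²/nₕ with Wₕ = Nₕ/N, N = 26688.
Dept IV: Wₕ = 0.60293016; term = 0.60293016²·(1 − 0.17133802)·366.7/2757 = 0.040066884.
Dept I: Wₕ = 0.04620054; term = 0.04620054²·(1 − 0.10137875)·197/125 = 0.0030229224.
Dept III: Wₕ = 0.33812950; term = 0.33812950²·(1 − 0.06870567)·35.9/620 = 0.006165323.
Dept II: Wₕ = 0.01273981; term = 0.01273981²·(1 − 0.10882353)·118.2/37 = 4.6206731 × 10^-4.
Sum = 0.049717197.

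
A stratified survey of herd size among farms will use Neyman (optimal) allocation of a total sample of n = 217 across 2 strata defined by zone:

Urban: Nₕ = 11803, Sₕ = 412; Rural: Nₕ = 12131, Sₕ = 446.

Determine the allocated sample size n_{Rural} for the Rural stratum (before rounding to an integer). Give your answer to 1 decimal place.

Neyman allocation: nₕ = n·NₕSₕ / Σⱼ NⱼSⱼ.
Σ NⱼSⱼ = 11803·412 + 12131·446 = 1.0273262 × 10^7.
n_{Rural} = 217·12131·446 / (1.0273262 × 10^7) = 114.3.

114.3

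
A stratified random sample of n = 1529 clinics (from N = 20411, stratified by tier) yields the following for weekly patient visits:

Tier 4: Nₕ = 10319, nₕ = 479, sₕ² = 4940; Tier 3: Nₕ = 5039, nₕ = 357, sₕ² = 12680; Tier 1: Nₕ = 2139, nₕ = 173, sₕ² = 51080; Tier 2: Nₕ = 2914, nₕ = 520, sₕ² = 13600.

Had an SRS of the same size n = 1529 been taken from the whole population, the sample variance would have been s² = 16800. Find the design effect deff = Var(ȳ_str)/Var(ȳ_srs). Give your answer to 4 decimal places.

Var(ȳ_str) = Σ Wₕ²(1−fₕ)sₕ²/nₕ with Wₕ = Nₕ/20411:
  Tier 4: (10319/20411)²·(1−479/10319)·4940/479 = 2.5135966
  Tier 3: (5039/20411)²·(1−357/5039)·12680/357 = 2.011399
  Tier 1: (2139/20411)²·(1−173/2139)·51080/173 = 2.9803723
  Tier 2: (2914/20411)²·(1−520/2914)·13600/520 = 0.43794613
  → Var(ȳ_str) = 7.943314.
Var(ȳ_srs) = (1 − 1529/20411)·16800/1529 = 10.164488.
deff = 7.943314 / 10.164488 = 0.7815.

0.7815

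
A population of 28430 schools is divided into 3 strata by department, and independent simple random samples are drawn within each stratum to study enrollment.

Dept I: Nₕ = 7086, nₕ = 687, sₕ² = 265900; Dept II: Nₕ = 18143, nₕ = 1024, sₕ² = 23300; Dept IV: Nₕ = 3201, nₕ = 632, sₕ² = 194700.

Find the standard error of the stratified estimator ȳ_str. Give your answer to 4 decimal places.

5.7958

Var(ȳ_str) = Σₕ Wₕ²(1 − fₕ)sₕ²/nₕ with Wₕ = Nₕ/N, N = 28430.
Dept I: Wₕ = 0.24924376; term = 0.24924376²·(1 − 0.09695174)·265900/687 = 21.713065.
Dept II: Wₕ = 0.63816391; term = 0.63816391²·(1 − 0.05644050)·23300/1024 = 8.743589.
Dept IV: Wₕ = 0.11259233; term = 0.11259233²·(1 − 0.19743830)·194700/632 = 3.1343315.
Sum = 33.590986.
SE = √(33.590986) = 5.7958.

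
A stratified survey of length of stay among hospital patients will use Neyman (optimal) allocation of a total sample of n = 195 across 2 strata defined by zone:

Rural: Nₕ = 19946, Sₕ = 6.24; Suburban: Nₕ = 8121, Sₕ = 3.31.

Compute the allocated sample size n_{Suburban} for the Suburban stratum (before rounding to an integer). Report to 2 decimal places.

34.63

Neyman allocation: nₕ = n·NₕSₕ / Σⱼ NⱼSⱼ.
Σ NⱼSⱼ = 19946·6.24 + 8121·3.31 = 151343.55.
n_{Suburban} = 195·8121·3.31 / 151343.55 = 34.63.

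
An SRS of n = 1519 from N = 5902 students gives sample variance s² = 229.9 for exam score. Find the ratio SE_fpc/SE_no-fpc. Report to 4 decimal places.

f = n/N = 1519/5902 = 0.25737038.
SE_no-fpc = √(s²/n) = 0.38903672; SE_fpc = √((1−f)s²/n) = 0.33525613.
Ratio = √(1−f) = 0.86175961.

0.8618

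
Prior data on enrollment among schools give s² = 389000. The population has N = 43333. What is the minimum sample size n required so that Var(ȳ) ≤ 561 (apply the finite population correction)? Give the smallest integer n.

Without fpc, n₀ = s²/D = 389000/561 = 693.4046.
With fpc, (1 − n/N)·s²/n ≤ D requires n ≥ n₀/(1 + n₀/N) = 693.4046/(1 + 693.4046/43333) = 682.4837.
Rounding up, n = 683.

683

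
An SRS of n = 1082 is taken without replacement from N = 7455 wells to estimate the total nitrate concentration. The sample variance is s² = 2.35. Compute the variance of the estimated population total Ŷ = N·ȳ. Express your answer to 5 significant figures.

103190

Var(Ŷ) = N²·Var(ȳ) = N²·(1 − n/N)·s²/n.
f = 1082/7455 = 0.14513749; Var(ȳ) = 0.85486251·2.35/1082 = 0.0018566792.
Var(Ŷ) = 7455² · 0.0018566792 = 103188.71.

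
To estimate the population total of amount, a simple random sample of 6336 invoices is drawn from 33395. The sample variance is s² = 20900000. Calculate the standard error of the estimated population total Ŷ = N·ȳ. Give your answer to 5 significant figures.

1.7265 × 10^6

Var(Ŷ) = N²·Var(ȳ) = N²·(1 − n/N)·s²/n.
f = 6336/33395 = 0.18972900; Var(ȳ) = 0.81027100·20900000/6336 = 2672.7689.
Var(Ŷ) = 33395² · 2672.7689 = 2.9807414 × 10^12.
SE(Ŷ) = √(2.9807414 × 10^12) = 1.7265 × 10^6.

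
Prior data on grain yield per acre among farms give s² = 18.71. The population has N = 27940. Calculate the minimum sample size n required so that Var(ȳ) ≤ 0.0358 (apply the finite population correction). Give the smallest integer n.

514

Without fpc, n₀ = s²/D = 18.71/0.0358 = 522.6257.
With fpc, (1 − n/N)·s²/n ≤ D requires n ≥ n₀/(1 + n₀/N) = 522.6257/(1 + 522.6257/27940) = 513.0293.
Rounding up, n = 514.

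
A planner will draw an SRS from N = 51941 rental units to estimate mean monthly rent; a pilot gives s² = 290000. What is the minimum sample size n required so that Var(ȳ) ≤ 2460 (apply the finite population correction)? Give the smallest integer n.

118

Without fpc, n₀ = s²/D = 290000/2460 = 117.8862.
With fpc, (1 − n/N)·s²/n ≤ D requires n ≥ n₀/(1 + n₀/N) = 117.8862/(1 + 117.8862/51941) = 117.6192.
Rounding up, n = 118.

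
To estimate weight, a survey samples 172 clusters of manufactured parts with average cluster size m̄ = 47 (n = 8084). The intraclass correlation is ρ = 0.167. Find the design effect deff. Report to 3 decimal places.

deff = 1 + (47 − 1)·0.167 = 1 + 7.682 = 8.682.

8.682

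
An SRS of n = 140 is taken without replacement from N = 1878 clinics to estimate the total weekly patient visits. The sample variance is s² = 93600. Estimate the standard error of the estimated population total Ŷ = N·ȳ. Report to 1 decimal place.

46713.9

Var(Ŷ) = N²·Var(ȳ) = N²·(1 − n/N)·s²/n.
f = 140/1878 = 0.07454739; Var(ȳ) = 0.92545261·93600/140 = 618.73117.
Var(Ŷ) = 1878² · 618.73117 = 2.1821931 × 10^9.
SE(Ŷ) = √(2.1821931 × 10^9) = 46713.9.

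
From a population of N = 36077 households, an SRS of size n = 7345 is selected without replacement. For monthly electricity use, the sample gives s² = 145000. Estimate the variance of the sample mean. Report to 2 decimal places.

Under SRS without replacement, Var(ȳ) = (1 − f)·s²/n with f = n/N = 7345/36077 = 0.20359232.
Var(ȳ) = (1 − 0.20359232)·145000/7345 = 0.79640768·19.741321 = 15.722139.

15.72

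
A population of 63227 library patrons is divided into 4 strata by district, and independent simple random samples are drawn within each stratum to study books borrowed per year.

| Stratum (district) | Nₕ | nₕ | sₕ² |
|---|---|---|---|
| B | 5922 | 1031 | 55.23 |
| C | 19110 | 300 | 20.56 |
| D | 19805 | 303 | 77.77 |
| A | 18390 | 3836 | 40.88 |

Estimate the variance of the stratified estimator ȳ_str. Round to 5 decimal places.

Var(ȳ_str) = Σₕ Wₕ²(1 − fₕ)sₕ²/nₕ with Wₕ = Nₕ/N, N = 63227.
B: Wₕ = 0.09366252; term = 0.09366252²·(1 − 0.17409659)·55.23/1031 = 3.8813007 × 10^-4.
C: Wₕ = 0.30224429; term = 0.30224429²·(1 − 0.01569859)·20.56/300 = 0.0061623475.
D: Wₕ = 0.31323643; term = 0.31323643²·(1 − 0.01529917)·77.77/303 = 0.024798095.
A: Wₕ = 0.29085675; term = 0.29085675²·(1 − 0.20859163)·40.88/3836 = 7.134955 × 10^-4.
Sum = 0.032062068.

0.03206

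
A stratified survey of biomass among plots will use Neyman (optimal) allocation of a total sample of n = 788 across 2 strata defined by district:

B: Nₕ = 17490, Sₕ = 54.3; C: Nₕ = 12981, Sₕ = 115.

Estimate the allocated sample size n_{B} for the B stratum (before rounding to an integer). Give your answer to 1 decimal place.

306.4

Neyman allocation: nₕ = n·NₕSₕ / Σⱼ NⱼSⱼ.
Σ NⱼSⱼ = 17490·54.3 + 12981·115 = 2.442522 × 10^6.
n_{B} = 788·17490·54.3 / (2.442522 × 10^6) = 306.4.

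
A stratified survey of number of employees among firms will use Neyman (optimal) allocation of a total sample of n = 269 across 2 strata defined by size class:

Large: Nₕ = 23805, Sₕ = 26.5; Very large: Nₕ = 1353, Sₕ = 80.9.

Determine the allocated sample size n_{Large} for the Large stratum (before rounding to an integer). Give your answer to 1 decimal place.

229.2

Neyman allocation: nₕ = n·NₕSₕ / Σⱼ NⱼSⱼ.
Σ NⱼSⱼ = 23805·26.5 + 1353·80.9 = 740290.2.
n_{Large} = 269·23805·26.5 / 740290.2 = 229.2.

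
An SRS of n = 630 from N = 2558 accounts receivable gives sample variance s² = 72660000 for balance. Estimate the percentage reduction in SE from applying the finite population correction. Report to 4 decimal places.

f = n/N = 630/2558 = 0.24628616.
SE_no-fpc = √(s²/n) = 339.60762; SE_fpc = √((1−f)s²/n) = 294.83611.
Ratio = √(1−f) = 0.86816694. Reduction = 100·(1 − 0.86816694) = 13.1833%.

13.1833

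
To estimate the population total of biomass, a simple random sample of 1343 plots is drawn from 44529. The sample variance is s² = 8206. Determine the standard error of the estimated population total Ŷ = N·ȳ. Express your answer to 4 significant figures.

108400

Var(Ŷ) = N²·Var(ȳ) = N²·(1 − n/N)·s²/n.
f = 1343/44529 = 0.03016012; Var(ȳ) = 0.96983988·8206/1343 = 5.9259166.
Var(Ŷ) = 44529² · 5.9259166 = 1.1750096 × 10^10.
SE(Ŷ) = √(1.1750096 × 10^10) = 108400.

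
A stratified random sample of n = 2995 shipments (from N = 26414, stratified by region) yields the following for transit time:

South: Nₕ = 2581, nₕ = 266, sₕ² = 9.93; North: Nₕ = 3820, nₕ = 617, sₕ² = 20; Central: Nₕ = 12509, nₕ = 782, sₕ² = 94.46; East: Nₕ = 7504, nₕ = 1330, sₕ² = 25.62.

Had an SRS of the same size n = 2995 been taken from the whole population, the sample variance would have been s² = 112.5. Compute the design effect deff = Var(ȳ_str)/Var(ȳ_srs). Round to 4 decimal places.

Var(ȳ_str) = Σ Wₕ²(1−fₕ)sₕ²/nₕ with Wₕ = Nₕ/26414:
  South: (2581/26414)²·(1−266/2581)·9.93/266 = 3.1969678 × 10^-4
  North: (3820/26414)²·(1−617/3820)·20/617 = 5.6845591 × 10^-4
  Central: (12509/26414)²·(1−782/12509)·94.46/782 = 0.025396996
  East: (7504/26414)²·(1−1330/7504)·25.62/1330 = 0.0012791415
  → Var(ȳ_str) = 0.02756429.
Var(ȳ_srs) = (1 − 2995/26414)·112.5/2995 = 0.033303499.
deff = 0.02756429 / 0.033303499 = 0.8277.

0.8277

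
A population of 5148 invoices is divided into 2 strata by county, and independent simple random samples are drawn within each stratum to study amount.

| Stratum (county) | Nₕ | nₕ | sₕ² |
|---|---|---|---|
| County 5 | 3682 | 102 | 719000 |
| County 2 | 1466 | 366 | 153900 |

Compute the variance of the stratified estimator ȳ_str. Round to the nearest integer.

Var(ȳ_str) = Σₕ Wₕ²(1 − fₕ)sₕ²/nₕ with Wₕ = Nₕ/N, N = 5148.
County 5: Wₕ = 0.71522922; term = 0.71522922²·(1 − 0.02770234)·719000/102 = 3506.0528.
County 2: Wₕ = 0.28477078; term = 0.28477078²·(1 − 0.24965894)·153900/366 = 25.586278.
Sum = 3531.6391.

3532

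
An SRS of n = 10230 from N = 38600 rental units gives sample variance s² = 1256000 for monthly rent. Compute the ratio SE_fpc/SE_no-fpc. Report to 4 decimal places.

0.8573

f = n/N = 10230/38600 = 0.26502591.
SE_no-fpc = √(s²/n) = 11.08044; SE_fpc = √((1−f)s²/n) = 9.4993309.
Ratio = √(1−f) = 0.85730630.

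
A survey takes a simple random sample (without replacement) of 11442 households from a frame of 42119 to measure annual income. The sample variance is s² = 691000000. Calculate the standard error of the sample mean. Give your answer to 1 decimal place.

Under SRS without replacement, Var(ȳ) = (1 − f)·s²/n with f = n/N = 11442/42119 = 0.27165887.
Var(ȳ) = (1 − 0.27165887)·691000000/11442 = 0.72834113·60391.54 = 43985.642.
SE(ȳ) = √(43985.642) = 209.7.

209.7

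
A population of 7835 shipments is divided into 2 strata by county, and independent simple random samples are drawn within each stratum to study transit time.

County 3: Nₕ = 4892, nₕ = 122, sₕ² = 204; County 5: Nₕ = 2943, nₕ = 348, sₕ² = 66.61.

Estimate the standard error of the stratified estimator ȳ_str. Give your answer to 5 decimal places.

0.81205

Var(ȳ_str) = Σₕ Wₕ²(1 − fₕ)sₕ²/nₕ with Wₕ = Nₕ/N, N = 7835.
County 3: Wₕ = 0.62437779; term = 0.62437779²·(1 − 0.02493868)·204/122 = 0.63561943.
County 5: Wₕ = 0.37562221; term = 0.37562221²·(1 − 0.11824669)·66.61/348 = 0.023812764.
Sum = 0.65943219.
SE = √(0.65943219) = 0.81205.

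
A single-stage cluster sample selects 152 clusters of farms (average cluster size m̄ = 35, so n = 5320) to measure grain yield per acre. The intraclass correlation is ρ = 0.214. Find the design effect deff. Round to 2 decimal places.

8.28

deff = 1 + (35 − 1)·0.214 = 1 + 7.276 = 8.276.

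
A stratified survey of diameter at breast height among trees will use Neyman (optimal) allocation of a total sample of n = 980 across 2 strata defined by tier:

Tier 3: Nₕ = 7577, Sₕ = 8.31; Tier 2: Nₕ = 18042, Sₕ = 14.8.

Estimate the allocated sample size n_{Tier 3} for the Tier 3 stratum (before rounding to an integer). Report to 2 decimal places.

186.99

Neyman allocation: nₕ = n·NₕSₕ / Σⱼ NⱼSⱼ.
Σ NⱼSⱼ = 7577·8.31 + 18042·14.8 = 329986.47.
n_{Tier 3} = 980·7577·8.31 / 329986.47 = 186.99.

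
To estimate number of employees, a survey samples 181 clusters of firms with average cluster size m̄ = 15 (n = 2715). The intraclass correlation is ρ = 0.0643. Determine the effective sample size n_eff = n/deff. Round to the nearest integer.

deff = 1 + (15 − 1)·0.0643 = 1 + 0.9002 = 1.9002.
n_eff = 2715 / 1.9002 = 1429.

1429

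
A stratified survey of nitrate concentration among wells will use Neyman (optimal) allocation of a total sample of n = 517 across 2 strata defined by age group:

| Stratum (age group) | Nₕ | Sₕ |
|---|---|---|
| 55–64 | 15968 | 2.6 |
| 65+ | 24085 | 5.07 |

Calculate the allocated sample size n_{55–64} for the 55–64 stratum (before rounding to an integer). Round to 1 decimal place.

Neyman allocation: nₕ = n·NₕSₕ / Σⱼ NⱼSⱼ.
Σ NⱼSⱼ = 15968·2.6 + 24085·5.07 = 163627.75.
n_{55–64} = 517·15968·2.6 / 163627.75 = 131.2.

131.2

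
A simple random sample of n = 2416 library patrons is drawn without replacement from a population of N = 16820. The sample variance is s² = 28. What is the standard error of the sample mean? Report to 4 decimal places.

Under SRS without replacement, Var(ȳ) = (1 − f)·s²/n with f = n/N = 2416/16820 = 0.14363853.
Var(ȳ) = (1 − 0.14363853)·28/2416 = 0.85636147·0.011589404 = 0.0099247191.
SE(ȳ) = √(0.0099247191) = 0.0996.

0.0996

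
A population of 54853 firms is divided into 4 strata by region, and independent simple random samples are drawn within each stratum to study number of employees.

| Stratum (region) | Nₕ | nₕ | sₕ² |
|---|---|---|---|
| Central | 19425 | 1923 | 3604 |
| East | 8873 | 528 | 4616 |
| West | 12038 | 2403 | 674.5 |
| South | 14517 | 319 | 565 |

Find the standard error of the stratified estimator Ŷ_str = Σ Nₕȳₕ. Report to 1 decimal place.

41013.6

Var(Ŷ_str) = Σₕ Nₕ²(1 − fₕ)sₕ²/nₕ.
Central: 19425²·(1 − 1923/19425)·3604/1923 = 6.3716836 × 10^8.
East: 8873²·(1 − 528/8873)·4616/528 = 6.4733442 × 10^8.
West: 12038²·(1 − 2403/12038)·674.5/2403 = 3.255624 × 10^7.
South: 14517²·(1 − 319/14517)·565/319 = 3.6505795 × 10^8.
Sum = 1.682117 × 10^9.
SE = √(1.682117 × 10^9) = 41013.6.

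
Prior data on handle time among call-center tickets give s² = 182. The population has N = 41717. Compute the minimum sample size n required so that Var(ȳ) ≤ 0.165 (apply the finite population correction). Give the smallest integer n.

Without fpc, n₀ = s²/D = 182/0.165 = 1103.0303.
With fpc, (1 − n/N)·s²/n ≤ D requires n ≥ n₀/(1 + n₀/N) = 1103.0303/(1 + 1103.0303/41717) = 1074.6166.
Rounding up, n = 1075.

1075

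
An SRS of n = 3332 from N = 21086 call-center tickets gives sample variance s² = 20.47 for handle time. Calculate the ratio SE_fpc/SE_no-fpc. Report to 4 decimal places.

f = n/N = 3332/21086 = 0.15801954.
SE_no-fpc = √(s²/n) = 0.07838021; SE_fpc = √((1−f)s²/n) = 0.071921284.
Ratio = √(1−f) = 0.91759493.

0.9176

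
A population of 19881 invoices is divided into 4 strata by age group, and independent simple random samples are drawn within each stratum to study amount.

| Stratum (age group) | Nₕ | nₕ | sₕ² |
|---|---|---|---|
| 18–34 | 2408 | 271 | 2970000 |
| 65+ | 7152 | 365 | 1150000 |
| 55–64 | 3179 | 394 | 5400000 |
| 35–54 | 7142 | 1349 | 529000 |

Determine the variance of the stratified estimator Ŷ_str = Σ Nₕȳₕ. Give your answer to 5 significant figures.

Var(Ŷ_str) = Σₕ Nₕ²(1 − fₕ)sₕ²/nₕ.
18–34: 2408²·(1 − 271/2408)·2970000/271 = 5.6395982 × 10^10.
65+: 7152²·(1 − 365/7152)·1150000/365 = 1.5293621 × 10^11.
55–64: 3179²·(1 − 394/3179)·5400000/394 = 1.2134259 × 10^11.
35–54: 7142²·(1 − 1349/7142)·529000/1349 = 1.6224342 × 10^10.
Sum = 3.4689912 × 10^11.

3.4690 × 10^11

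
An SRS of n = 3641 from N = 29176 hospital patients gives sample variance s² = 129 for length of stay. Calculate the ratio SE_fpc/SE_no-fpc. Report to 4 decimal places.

f = n/N = 3641/29176 = 0.12479435.
SE_no-fpc = √(s²/n) = 0.18822812; SE_fpc = √((1−f)s²/n) = 0.17609198.
Ratio = √(1−f) = 0.93552426.

0.9355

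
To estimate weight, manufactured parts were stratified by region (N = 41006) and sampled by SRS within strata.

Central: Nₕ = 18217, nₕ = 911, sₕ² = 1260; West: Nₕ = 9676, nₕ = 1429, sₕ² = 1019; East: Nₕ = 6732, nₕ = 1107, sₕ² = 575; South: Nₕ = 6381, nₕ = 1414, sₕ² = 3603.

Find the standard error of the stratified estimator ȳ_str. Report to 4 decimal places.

0.5940

Var(ȳ_str) = Σₕ Wₕ²(1 − fₕ)sₕ²/nₕ with Wₕ = Nₕ/N, N = 41006.
Central: Wₕ = 0.44425206; term = 0.44425206²·(1 − 0.05000823)·1260/911 = 0.25931695.
West: Wₕ = 0.23596547; term = 0.23596547²·(1 − 0.14768499)·1019/1429 = 0.033840673.
East: Wₕ = 0.16417110; term = 0.16417110²·(1 − 0.16443850)·575/1107 = 0.011697473.
South: Wₕ = 0.15561137; term = 0.15561137²·(1 − 0.22159536)·3603/1414 = 0.048028933.
Sum = 0.35288403.
SE = √(0.35288403) = 0.5940.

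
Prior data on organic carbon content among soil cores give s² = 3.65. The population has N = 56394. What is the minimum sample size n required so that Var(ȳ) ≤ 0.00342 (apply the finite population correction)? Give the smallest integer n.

Without fpc, n₀ = s²/D = 3.65/0.00342 = 1067.2515.
With fpc, (1 − n/N)·s²/n ≤ D requires n ≥ n₀/(1 + n₀/N) = 1067.2515/(1 + 1067.2515/56394) = 1047.4290.
Rounding up, n = 1048.

1048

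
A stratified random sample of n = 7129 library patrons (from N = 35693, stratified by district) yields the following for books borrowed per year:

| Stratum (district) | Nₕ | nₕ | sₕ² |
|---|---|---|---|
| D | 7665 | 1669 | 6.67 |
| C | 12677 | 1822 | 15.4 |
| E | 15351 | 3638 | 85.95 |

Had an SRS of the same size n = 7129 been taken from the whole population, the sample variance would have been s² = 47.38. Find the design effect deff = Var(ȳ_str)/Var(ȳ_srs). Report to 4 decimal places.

Var(ȳ_str) = Σ Wₕ²(1−fₕ)sₕ²/nₕ with Wₕ = Nₕ/35693:
  D: (7665/35693)²·(1−1669/7665)·6.67/1669 = 1.4417076 × 10^-4
  C: (12677/35693)²·(1−1822/12677)·15.4/1822 = 9.1296171 × 10^-4
  E: (15351/35693)²·(1−3638/15351)·85.95/3638 = 0.0033344322
  → Var(ȳ_str) = 0.0043915647.
Var(ȳ_srs) = (1 − 7129/35693)·47.38/7129 = 0.0053186623.
deff = 0.0043915647 / 0.0053186623 = 0.8257.

0.8257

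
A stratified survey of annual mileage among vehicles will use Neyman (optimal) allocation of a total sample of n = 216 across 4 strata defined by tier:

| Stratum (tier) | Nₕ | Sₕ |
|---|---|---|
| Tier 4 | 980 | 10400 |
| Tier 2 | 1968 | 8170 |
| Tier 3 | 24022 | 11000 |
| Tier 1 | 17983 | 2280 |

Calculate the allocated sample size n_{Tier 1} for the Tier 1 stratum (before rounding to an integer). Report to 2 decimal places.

Neyman allocation: nₕ = n·NₕSₕ / Σⱼ NⱼSⱼ.
Σ NⱼSⱼ = 980·10400 + 1968·8170 + 24022·11000 + 17983·2280 = 3.315138 × 10^8.
n_{Tier 1} = 216·17983·2280 / (3.315138 × 10^8) = 26.71.

26.71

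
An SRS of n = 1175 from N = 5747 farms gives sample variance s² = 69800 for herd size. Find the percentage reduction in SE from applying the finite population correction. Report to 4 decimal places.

f = n/N = 1175/5747 = 0.20445450.
SE_no-fpc = √(s²/n) = 7.7074156; SE_fpc = √((1−f)s²/n) = 6.8745028.
Ratio = √(1−f) = 0.89193357. Reduction = 100·(1 − 0.89193357) = 10.8066%.

10.8066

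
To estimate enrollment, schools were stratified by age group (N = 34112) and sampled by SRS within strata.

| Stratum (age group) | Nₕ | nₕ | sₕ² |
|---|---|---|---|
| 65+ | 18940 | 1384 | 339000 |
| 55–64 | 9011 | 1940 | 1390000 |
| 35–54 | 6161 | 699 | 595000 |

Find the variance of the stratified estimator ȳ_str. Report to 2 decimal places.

133.84

Var(ȳ_str) = Σₕ Wₕ²(1 − fₕ)sₕ²/nₕ with Wₕ = Nₕ/N, N = 34112.
65+: Wₕ = 0.55522983; term = 0.55522983²·(1 − 0.07307286)·339000/1384 = 69.993029.
55–64: Wₕ = 0.26415924; term = 0.26415924²·(1 − 0.21529242)·1390000/1940 = 39.233092.
35–54: Wₕ = 0.18061093; term = 0.18061093²·(1 − 0.11345561)·595000/699 = 24.616615.
Sum = 133.84274.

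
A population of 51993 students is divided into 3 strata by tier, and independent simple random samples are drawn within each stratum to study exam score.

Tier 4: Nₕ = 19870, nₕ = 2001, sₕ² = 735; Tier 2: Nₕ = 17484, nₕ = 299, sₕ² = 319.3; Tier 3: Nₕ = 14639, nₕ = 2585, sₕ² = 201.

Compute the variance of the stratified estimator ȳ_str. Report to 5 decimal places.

0.17201

Var(ȳ_str) = Σₕ Wₕ²(1 − fₕ)sₕ²/nₕ with Wₕ = Nₕ/N, N = 51993.
Tier 4: Wₕ = 0.38216683; term = 0.38216683²·(1 − 0.10070458)·735/2001 = 0.048244589.
Tier 2: Wₕ = 0.33627604; term = 0.33627604²·(1 − 0.01710135)·319.3/299 = 0.11869388.
Tier 3: Wₕ = 0.28155713; term = 0.28155713²·(1 − 0.17658310)·201/2585 = 0.0050756113.
Sum = 0.17201408.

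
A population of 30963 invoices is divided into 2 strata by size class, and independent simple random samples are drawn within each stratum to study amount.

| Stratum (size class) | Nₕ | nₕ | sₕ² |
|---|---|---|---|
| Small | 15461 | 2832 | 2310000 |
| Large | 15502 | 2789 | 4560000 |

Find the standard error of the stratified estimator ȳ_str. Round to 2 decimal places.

22.41

Var(ȳ_str) = Σₕ Wₕ²(1 − fₕ)sₕ²/nₕ with Wₕ = Nₕ/N, N = 30963.
Small: Wₕ = 0.49933792; term = 0.49933792²·(1 − 0.18317056)·2310000/2832 = 166.12661.
Large: Wₕ = 0.50066208; term = 0.50066208²·(1 − 0.17991227)·4560000/2789 = 336.09809.
Sum = 502.2247.
SE = √(502.2247) = 22.41.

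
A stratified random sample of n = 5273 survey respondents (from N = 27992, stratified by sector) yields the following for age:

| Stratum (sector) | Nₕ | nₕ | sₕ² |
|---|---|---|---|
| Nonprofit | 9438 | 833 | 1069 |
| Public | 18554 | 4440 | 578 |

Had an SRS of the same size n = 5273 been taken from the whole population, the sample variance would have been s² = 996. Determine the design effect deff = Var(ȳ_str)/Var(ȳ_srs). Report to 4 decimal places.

Var(ȳ_str) = Σ Wₕ²(1−fₕ)sₕ²/nₕ with Wₕ = Nₕ/27992:
  Nonprofit: (9438/27992)²·(1−833/9438)·1069/833 = 0.13301349
  Public: (18554/27992)²·(1−4440/18554)·578/4440 = 0.043507555
  → Var(ȳ_str) = 0.17652105.
Var(ȳ_srs) = (1 − 5273/27992)·996/5273 = 0.15330519.
deff = 0.17652105 / 0.15330519 = 1.1514.

1.1514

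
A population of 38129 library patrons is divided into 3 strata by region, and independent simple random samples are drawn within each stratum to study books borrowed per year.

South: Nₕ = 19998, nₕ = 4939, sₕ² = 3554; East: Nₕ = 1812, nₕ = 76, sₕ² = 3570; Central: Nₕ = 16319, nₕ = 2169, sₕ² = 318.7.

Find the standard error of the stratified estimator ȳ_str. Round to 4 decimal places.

Var(ȳ_str) = Σₕ Wₕ²(1 − fₕ)sₕ²/nₕ with Wₕ = Nₕ/N, N = 38129.
South: Wₕ = 0.52448268; term = 0.52448268²·(1 − 0.24697470)·3554/4939 = 0.14905628.
East: Wₕ = 0.04752288; term = 0.04752288²·(1 − 0.04194260)·3570/76 = 0.10163697.
Central: Wₕ = 0.42799444; term = 0.42799444²·(1 − 0.13291256)·318.7/2169 = 0.023337894.
Sum = 0.27403114.
SE = √(0.27403114) = 0.5235.

0.5235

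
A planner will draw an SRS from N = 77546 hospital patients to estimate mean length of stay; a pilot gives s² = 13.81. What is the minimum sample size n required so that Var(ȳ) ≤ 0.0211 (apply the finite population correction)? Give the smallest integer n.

Without fpc, n₀ = s²/D = 13.81/0.0211 = 654.5024.
With fpc, (1 − n/N)·s²/n ≤ D requires n ≥ n₀/(1 + n₀/N) = 654.5024/(1 + 654.5024/77546) = 649.0245.
Rounding up, n = 650.

650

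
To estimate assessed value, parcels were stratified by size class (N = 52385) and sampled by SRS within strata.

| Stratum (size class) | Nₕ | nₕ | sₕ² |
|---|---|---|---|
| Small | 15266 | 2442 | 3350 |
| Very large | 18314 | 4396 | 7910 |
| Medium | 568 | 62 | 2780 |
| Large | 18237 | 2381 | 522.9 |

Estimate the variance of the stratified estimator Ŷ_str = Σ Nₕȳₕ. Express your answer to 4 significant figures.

8.036 × 10^8

Var(Ŷ_str) = Σₕ Nₕ²(1 − fₕ)sₕ²/nₕ.
Small: 15266²·(1 − 2442/15266)·3350/2442 = 2.6856407 × 10^8.
Very large: 18314²·(1 − 4396/18314)·7910/4396 = 4.586473 × 10^8.
Medium: 568²·(1 − 62/568)·2780/62 = 1.2887004 × 10^7.
Large: 18237²·(1 − 2381/18237)·522.9/2381 = 6.350476 × 10^7.
Sum = 8.0360313 × 10^8.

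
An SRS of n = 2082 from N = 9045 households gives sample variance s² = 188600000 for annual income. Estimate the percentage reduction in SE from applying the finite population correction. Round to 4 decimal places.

12.2608

f = n/N = 2082/9045 = 0.23018242.
SE_no-fpc = √(s²/n) = 300.97504; SE_fpc = √((1−f)s²/n) = 264.07324.
Ratio = √(1−f) = 0.87739249. Reduction = 100·(1 − 0.87739249) = 12.2608%.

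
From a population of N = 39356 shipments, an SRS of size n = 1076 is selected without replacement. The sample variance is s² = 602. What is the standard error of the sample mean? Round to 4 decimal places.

Under SRS without replacement, Var(ȳ) = (1 − f)·s²/n with f = n/N = 1076/39356 = 0.02734018.
Var(ȳ) = (1 − 0.02734018)·602/1076 = 0.97265982·0.55947955 = 0.54418328.
SE(ȳ) = √(0.54418328) = 0.7377.

0.7377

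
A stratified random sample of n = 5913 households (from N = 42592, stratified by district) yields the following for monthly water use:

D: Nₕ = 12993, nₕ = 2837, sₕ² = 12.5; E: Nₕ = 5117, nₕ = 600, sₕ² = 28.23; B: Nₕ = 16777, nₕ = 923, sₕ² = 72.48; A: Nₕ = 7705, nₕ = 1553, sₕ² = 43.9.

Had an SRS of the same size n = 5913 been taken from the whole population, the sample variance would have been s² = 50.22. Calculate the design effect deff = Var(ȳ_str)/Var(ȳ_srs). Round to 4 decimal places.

1.8010

Var(ȳ_str) = Σ Wₕ²(1−fₕ)sₕ²/nₕ with Wₕ = Nₕ/42592:
  D: (12993/42592)²·(1−2837/12993)·12.5/2837 = 3.2049905 × 10^-4
  E: (5117/42592)²·(1−600/5117)·28.23/600 = 5.9947223 × 10^-4
  B: (16777/42592)²·(1−923/16777)·72.48/923 = 0.011513665
  A: (7705/42592)²·(1−1553/7705)·43.9/1553 = 7.3862834 × 10^-4
  → Var(ȳ_str) = 0.013172265.
Var(ȳ_srs) = (1 − 5913/42592)·50.22/5913 = 0.007314056.
deff = 0.013172265 / 0.007314056 = 1.8010.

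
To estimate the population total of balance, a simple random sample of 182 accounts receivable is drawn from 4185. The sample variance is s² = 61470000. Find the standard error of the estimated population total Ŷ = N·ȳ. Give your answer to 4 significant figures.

2.379 × 10^6

Var(Ŷ) = N²·Var(ȳ) = N²·(1 − n/N)·s²/n.
f = 182/4185 = 0.04348865; Var(ȳ) = 0.95651135·61470000/182 = 323059.08.
Var(Ŷ) = 4185² · 323059.08 = 5.6581294 × 10^12.
SE(Ŷ) = √(5.6581294 × 10^12) = 2.379 × 10^6.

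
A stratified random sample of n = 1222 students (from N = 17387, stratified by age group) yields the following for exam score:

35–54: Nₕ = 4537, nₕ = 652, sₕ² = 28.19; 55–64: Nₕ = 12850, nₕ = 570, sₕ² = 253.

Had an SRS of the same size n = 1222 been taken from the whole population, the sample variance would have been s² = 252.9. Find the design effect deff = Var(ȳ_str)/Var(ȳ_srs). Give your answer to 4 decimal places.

Var(ȳ_str) = Σ Wₕ²(1−fₕ)sₕ²/nₕ with Wₕ = Nₕ/17387:
  35–54: (4537/17387)²·(1−652/4537)·28.19/652 = 0.0025209137
  55–64: (12850/17387)²·(1−570/12850)·253/570 = 0.23168497
  → Var(ȳ_str) = 0.23420588.
Var(ȳ_srs) = (1 − 1222/17387)·252.9/1222 = 0.19241046.
deff = 0.23420588 / 0.19241046 = 1.2172.

1.2172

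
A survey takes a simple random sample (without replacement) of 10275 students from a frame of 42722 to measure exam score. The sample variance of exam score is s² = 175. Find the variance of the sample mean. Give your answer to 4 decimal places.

Under SRS without replacement, Var(ȳ) = (1 − f)·s²/n with f = n/N = 10275/42722 = 0.24050840.
Var(ȳ) = (1 − 0.24050840)·175/10275 = 0.75949160·0.01703163 = 0.01293538.

0.0129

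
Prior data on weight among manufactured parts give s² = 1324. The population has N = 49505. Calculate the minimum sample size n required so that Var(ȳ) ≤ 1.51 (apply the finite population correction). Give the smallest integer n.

Without fpc, n₀ = s²/D = 1324/1.51 = 876.8212.
With fpc, (1 − n/N)·s²/n ≤ D requires n ≥ n₀/(1 + n₀/N) = 876.8212/(1 + 876.8212/49505) = 861.5614.
Rounding up, n = 862.

862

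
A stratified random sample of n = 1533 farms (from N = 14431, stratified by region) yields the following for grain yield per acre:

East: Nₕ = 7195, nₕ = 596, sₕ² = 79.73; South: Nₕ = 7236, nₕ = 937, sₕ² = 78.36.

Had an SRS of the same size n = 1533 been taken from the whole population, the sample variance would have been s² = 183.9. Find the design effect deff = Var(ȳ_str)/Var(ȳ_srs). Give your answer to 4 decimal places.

0.4552

Var(ȳ_str) = Σ Wₕ²(1−fₕ)sₕ²/nₕ with Wₕ = Nₕ/14431:
  East: (7195/14431)²·(1−596/7195)·79.73/596 = 0.03049942
  South: (7236/14431)²·(1−937/7236)·78.36/937 = 0.018303416
  → Var(ȳ_str) = 0.048802836.
Var(ȳ_srs) = (1 − 1533/14431)·183.9/1533 = 0.10721746.
deff = 0.048802836 / 0.10721746 = 0.4552.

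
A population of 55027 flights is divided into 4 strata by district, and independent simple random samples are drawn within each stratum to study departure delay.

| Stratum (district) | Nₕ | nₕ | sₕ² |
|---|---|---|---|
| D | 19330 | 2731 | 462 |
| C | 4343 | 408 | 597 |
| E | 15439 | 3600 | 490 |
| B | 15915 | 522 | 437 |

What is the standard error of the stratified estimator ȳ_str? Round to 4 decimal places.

0.3196

Var(ȳ_str) = Σₕ Wₕ²(1 − fₕ)sₕ²/nₕ with Wₕ = Nₕ/N, N = 55027.
D: Wₕ = 0.35128210; term = 0.35128210²·(1 − 0.14128298)·462/2731 = 0.017925958.
C: Wₕ = 0.07892489; term = 0.07892489²·(1 − 0.09394428)·597/408 = 0.0082584218.
E: Wₕ = 0.28057136; term = 0.28057136²·(1 − 0.23317572)·490/3600 = 0.0082162963.
B: Wₕ = 0.28922165; term = 0.28922165²·(1 − 0.03279925)·437/522 = 0.067731263.
Sum = 0.10213194.
SE = √(0.10213194) = 0.3196.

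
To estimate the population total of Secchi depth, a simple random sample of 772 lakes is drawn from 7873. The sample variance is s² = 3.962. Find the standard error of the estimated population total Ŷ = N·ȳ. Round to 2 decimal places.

Var(Ŷ) = N²·Var(ȳ) = N²·(1 − n/N)·s²/n.
f = 772/7873 = 0.09805665; Var(ȳ) = 0.90194335·3.962/772 = 0.0046288854.
Var(Ŷ) = 7873² · 0.0046288854 = 286917.43.
SE(Ŷ) = √(286917.43) = 535.65.

535.65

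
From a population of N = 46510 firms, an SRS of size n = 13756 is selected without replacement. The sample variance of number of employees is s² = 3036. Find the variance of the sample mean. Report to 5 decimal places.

0.15543

Under SRS without replacement, Var(ȳ) = (1 − f)·s²/n with f = n/N = 13756/46510 = 0.29576435.
Var(ȳ) = (1 − 0.29576435)·3036/13756 = 0.70423565·0.22070369 = 0.15542741.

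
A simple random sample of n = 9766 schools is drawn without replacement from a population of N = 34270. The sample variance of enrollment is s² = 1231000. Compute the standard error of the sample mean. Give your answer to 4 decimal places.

9.4936

Under SRS without replacement, Var(ȳ) = (1 − f)·s²/n with f = n/N = 9766/34270 = 0.28497228.
Var(ȳ) = (1 − 0.28497228)·1231000/9766 = 0.71502772·126.04956 = 90.128929.
SE(ȳ) = √(90.128929) = 9.4936.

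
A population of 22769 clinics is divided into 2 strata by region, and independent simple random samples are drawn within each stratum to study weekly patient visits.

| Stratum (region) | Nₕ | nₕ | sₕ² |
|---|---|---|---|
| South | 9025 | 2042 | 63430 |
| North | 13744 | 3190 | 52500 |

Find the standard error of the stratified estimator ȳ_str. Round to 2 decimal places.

Var(ȳ_str) = Σₕ Wₕ²(1 − fₕ)sₕ²/nₕ with Wₕ = Nₕ/N, N = 22769.
South: Wₕ = 0.39637226; term = 0.39637226²·(1 − 0.22626039)·63430/2042 = 3.7760724.
North: Wₕ = 0.60362774; term = 0.60362774²·(1 − 0.23210128)·52500/3190 = 4.6048018.
Sum = 8.3808742.
SE = √(8.3808742) = 2.89.

2.89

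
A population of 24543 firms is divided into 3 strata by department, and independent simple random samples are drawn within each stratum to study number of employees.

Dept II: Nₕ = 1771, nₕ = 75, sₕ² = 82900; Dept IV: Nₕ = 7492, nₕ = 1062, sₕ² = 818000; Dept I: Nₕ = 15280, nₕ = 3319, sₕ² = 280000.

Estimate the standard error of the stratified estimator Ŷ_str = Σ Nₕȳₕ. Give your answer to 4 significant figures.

Var(Ŷ_str) = Σₕ Nₕ²(1 − fₕ)sₕ²/nₕ.
Dept II: 1771²·(1 − 75/1771)·82900/75 = 3.3199969 × 10^9.
Dept IV: 7492²·(1 − 1062/7492)·818000/1062 = 3.7105435 × 10^10.
Dept I: 15280²·(1 − 3319/15280)·280000/3319 = 1.5418482 × 10^10.
Sum = 5.5843914 × 10^10.
SE = √(5.5843914 × 10^10) = 236300.

236300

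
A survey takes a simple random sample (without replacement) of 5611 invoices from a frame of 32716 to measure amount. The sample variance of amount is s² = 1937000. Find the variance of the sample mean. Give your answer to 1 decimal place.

286.0

Under SRS without replacement, Var(ȳ) = (1 − f)·s²/n with f = n/N = 5611/32716 = 0.17150630.
Var(ȳ) = (1 − 0.17150630)·1937000/5611 = 0.82849370·345.21476 = 286.00825.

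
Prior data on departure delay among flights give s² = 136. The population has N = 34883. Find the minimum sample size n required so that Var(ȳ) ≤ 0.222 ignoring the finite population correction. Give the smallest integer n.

613

Without fpc, n₀ = s²/D = 136/0.222 = 612.6126.
Rounding up, n = 613.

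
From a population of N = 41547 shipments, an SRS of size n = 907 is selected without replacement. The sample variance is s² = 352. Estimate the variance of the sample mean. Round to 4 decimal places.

Under SRS without replacement, Var(ȳ) = (1 − f)·s²/n with f = n/N = 907/41547 = 0.02183070.
Var(ȳ) = (1 − 0.02183070)·352/907 = 0.97816930·0.38809261 = 0.37962028.

0.3796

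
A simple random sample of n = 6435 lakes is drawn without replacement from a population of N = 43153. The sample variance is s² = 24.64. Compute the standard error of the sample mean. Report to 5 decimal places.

0.05708

Under SRS without replacement, Var(ȳ) = (1 − f)·s²/n with f = n/N = 6435/43153 = 0.14912057.
Var(ȳ) = (1 − 0.14912057)·24.64/6435 = 0.85087943·0.0038290598 = 0.0032580682.
SE(ȳ) = √(0.0032580682) = 0.05708.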